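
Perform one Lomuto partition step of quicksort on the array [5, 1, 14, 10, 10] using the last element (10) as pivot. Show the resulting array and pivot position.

Lomuto partition with pivot = 10:

Initial array: [5, 1, 14, 10, 10]

arr[0]=5 <= 10: swap with position 0, array becomes [5, 1, 14, 10, 10]
arr[1]=1 <= 10: swap with position 1, array becomes [5, 1, 14, 10, 10]
arr[2]=14 > 10: no swap
arr[3]=10 <= 10: swap with position 2, array becomes [5, 1, 10, 14, 10]

Place pivot at position 3: [5, 1, 10, 10, 14]
Pivot position: 3

After partitioning with pivot 10, the array becomes [5, 1, 10, 10, 14]. The pivot is placed at index 3. All elements to the left of the pivot are <= 10, and all elements to the right are > 10.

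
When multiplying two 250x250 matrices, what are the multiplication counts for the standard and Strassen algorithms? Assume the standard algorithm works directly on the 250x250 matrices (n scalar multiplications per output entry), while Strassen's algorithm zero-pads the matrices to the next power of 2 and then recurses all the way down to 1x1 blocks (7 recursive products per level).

Matrix multiplication for 250x250 matrices:

Strassen's algorithm requires power-of-2 dimensions. Pad 250x250 to 256x256 (next power of 2).

Standard algorithm: 250^3 = 15625000 multiplications
Strassen's algorithm: 7^(log2(256)) = 7^8 = 5764801 multiplications
Savings: 15625000 - 5764801 = 9860199 multiplications

Standard: 15625000 multiplications (250^3). Strassen: 5764801 multiplications (7^8, after padding to 256x256). Strassen reduces 8 recursive multiplications to 7 at each level.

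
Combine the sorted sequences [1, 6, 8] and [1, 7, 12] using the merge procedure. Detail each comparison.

Merging process:

Compare 1 vs 1: take 1 from left. Merged: [1]
Compare 6 vs 1: take 1 from right. Merged: [1, 1]
Compare 6 vs 7: take 6 from left. Merged: [1, 1, 6]
Compare 8 vs 7: take 7 from right. Merged: [1, 1, 6, 7]
Compare 8 vs 12: take 8 from left. Merged: [1, 1, 6, 7, 8]
Append remaining from right: [12]. Merged: [1, 1, 6, 7, 8, 12]

Final merged array: [1, 1, 6, 7, 8, 12]
Total comparisons: 5

The merged array is [1, 1, 6, 7, 8, 12], requiring 5 comparisons. The merge step runs in O(n) time where n is the total number of elements.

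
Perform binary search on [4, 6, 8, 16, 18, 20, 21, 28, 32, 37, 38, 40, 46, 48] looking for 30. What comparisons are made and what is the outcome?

Binary search for 30 in [4, 6, 8, 16, 18, 20, 21, 28, 32, 37, 38, 40, 46, 48]:

lo=0, hi=13, mid=6, arr[mid]=21 -> 21 < 30, search right half
lo=7, hi=13, mid=10, arr[mid]=38 -> 38 > 30, search left half
lo=7, hi=9, mid=8, arr[mid]=32 -> 32 > 30, search left half
lo=7, hi=7, mid=7, arr[mid]=28 -> 28 < 30, search right half
lo=8 > hi=7, target 30 not found

Binary search determines that 30 is not in the array after 4 comparisons. The search space was exhausted without finding the target.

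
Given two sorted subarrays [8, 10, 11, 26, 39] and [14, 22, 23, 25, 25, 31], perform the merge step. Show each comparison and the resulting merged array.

Merging process:

Compare 8 vs 14: take 8 from left. Merged: [8]
Compare 10 vs 14: take 10 from left. Merged: [8, 10]
Compare 11 vs 14: take 11 from left. Merged: [8, 10, 11]
Compare 26 vs 14: take 14 from right. Merged: [8, 10, 11, 14]
Compare 26 vs 22: take 22 from right. Merged: [8, 10, 11, 14, 22]
Compare 26 vs 23: take 23 from right. Merged: [8, 10, 11, 14, 22, 23]
Compare 26 vs 25: take 25 from right. Merged: [8, 10, 11, 14, 22, 23, 25]
Compare 26 vs 25: take 25 from right. Merged: [8, 10, 11, 14, 22, 23, 25, 25]
Compare 26 vs 31: take 26 from left. Merged: [8, 10, 11, 14, 22, 23, 25, 25, 26]
Compare 39 vs 31: take 31 from right. Merged: [8, 10, 11, 14, 22, 23, 25, 25, 26, 31]
Append remaining from left: [39]. Merged: [8, 10, 11, 14, 22, 23, 25, 25, 26, 31, 39]

Final merged array: [8, 10, 11, 14, 22, 23, 25, 25, 26, 31, 39]
Total comparisons: 10

The merged array is [8, 10, 11, 14, 22, 23, 25, 25, 26, 31, 39], requiring 10 comparisons. The merge step runs in O(n) time where n is the total number of elements.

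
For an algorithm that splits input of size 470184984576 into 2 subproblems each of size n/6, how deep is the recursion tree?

For divide and conquer with division factor 6:

Problem sizes at each level:
Level 0: 470184984576
Level 1: 78364164096
Level 2: 13060694016
Level 3: 2176782336
Level 4: 362797056
Level 5: 60466176
Level 6: 10077696
Level 7: 1679616
Level 8: 279936
Level 9: 46656
Level 10: 7776
Level 11: 1296
Level 12: 216
Level 13: 36
Level 14: 6
Level 15: 1

The root is level 0 and the size-1 base case is level 15 (the tree spans levels 0 through 15, i.e. 16 levels counting the root), so the depth is the number of divisions: log_6(470184984576) = 15

The recursion tree depth is log_6(470184984576) = 15. At each level, the problem size is divided by 6, so it takes 15 divisions to reduce to a base case of size 1. The algorithm makes 2 recursive calls at each level.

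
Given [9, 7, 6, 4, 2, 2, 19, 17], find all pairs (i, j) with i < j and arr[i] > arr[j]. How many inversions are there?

Finding inversions in [9, 7, 6, 4, 2, 2, 19, 17]:

(0, 1): arr[0]=9 > arr[1]=7
(0, 2): arr[0]=9 > arr[2]=6
(0, 3): arr[0]=9 > arr[3]=4
(0, 4): arr[0]=9 > arr[4]=2
(0, 5): arr[0]=9 > arr[5]=2
(1, 2): arr[1]=7 > arr[2]=6
(1, 3): arr[1]=7 > arr[3]=4
(1, 4): arr[1]=7 > arr[4]=2
(1, 5): arr[1]=7 > arr[5]=2
(2, 3): arr[2]=6 > arr[3]=4
(2, 4): arr[2]=6 > arr[4]=2
(2, 5): arr[2]=6 > arr[5]=2
(3, 4): arr[3]=4 > arr[4]=2
(3, 5): arr[3]=4 > arr[5]=2
(6, 7): arr[6]=19 > arr[7]=17

Total inversions: 15

The array has 15 inversion(s): (0,1), (0,2), (0,3), (0,4), (0,5), (1,2), (1,3), (1,4), (1,5), (2,3), (2,4), (2,5), (3,4), (3,5), (6,7). Each pair (i,j) satisfies i < j and arr[i] > arr[j].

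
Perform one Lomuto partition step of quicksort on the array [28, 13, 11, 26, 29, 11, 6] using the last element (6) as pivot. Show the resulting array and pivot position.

Lomuto partition with pivot = 6:

Initial array: [28, 13, 11, 26, 29, 11, 6]

arr[0]=28 > 6: no swap
arr[1]=13 > 6: no swap
arr[2]=11 > 6: no swap
arr[3]=26 > 6: no swap
arr[4]=29 > 6: no swap
arr[5]=11 > 6: no swap

Place pivot at position 0: [6, 13, 11, 26, 29, 11, 28]
Pivot position: 0

After partitioning with pivot 6, the array becomes [6, 13, 11, 26, 29, 11, 28]. The pivot is placed at index 0. All elements to the left of the pivot are <= 6, and all elements to the right are > 6.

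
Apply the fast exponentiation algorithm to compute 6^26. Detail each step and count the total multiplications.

Computing 6^26 by squaring (build up from 6^1; each line after the first costs one multiplication):

6^1 = 6
6^2 = (6^1)^2 = 6^2 = 36
6^3 = 6 * 6^2 = 6 * 36 = 216
6^6 = (6^3)^2 = 216^2 = 46656
6^12 = (6^6)^2 = 46656^2 = 2176782336
6^13 = 6 * 6^12 = 6 * 2176782336 = 13060694016
6^26 = (6^13)^2 = 13060694016^2 = 170581728179578208256

Result: 170581728179578208256
Multiplications needed: 6 (6 lines after 6^1)

6^26 = 170581728179578208256. Using exponentiation by squaring, this requires 6 multiplications. The key idea: if the exponent is even, square the half-power; if odd, multiply by the base once.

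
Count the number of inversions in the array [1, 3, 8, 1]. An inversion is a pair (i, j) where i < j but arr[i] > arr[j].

Finding inversions in [1, 3, 8, 1]:

(1, 3): arr[1]=3 > arr[3]=1
(2, 3): arr[2]=8 > arr[3]=1

Total inversions: 2

The array has 2 inversion(s): (1,3), (2,3). Each pair (i,j) satisfies i < j and arr[i] > arr[j].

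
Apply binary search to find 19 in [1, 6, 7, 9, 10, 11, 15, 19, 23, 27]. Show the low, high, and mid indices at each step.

Binary search for 19 in [1, 6, 7, 9, 10, 11, 15, 19, 23, 27]:

lo=0, hi=9, mid=4, arr[mid]=10 -> 10 < 19, search right half
lo=5, hi=9, mid=7, arr[mid]=19 -> Found target at index 7!

Binary search finds 19 at index 7 after 2 comparisons. The search repeatedly halves the search space by comparing with the middle element.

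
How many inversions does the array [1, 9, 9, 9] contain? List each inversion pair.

Finding inversions in [1, 9, 9, 9]:


Total inversions: 0

The array has 0 inversions. It is already sorted.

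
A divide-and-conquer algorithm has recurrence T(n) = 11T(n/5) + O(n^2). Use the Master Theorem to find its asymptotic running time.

Master Theorem for T(n) = 11T(n/5) + O(n^2):

a = 11, b = 5, c = 2
log_b(a) = log_5(11) = 1.4899

Case 3: c = 2 > log_5(11) = 1.4899
T(n) = O(n^2) = O(n^2)

For T(n) = 11T(n/5) + O(n^2): log_5(11) = 1.4899. This is Case 3 of the Master Theorem (c > log_b(a), work dominated by root), giving O(n^2).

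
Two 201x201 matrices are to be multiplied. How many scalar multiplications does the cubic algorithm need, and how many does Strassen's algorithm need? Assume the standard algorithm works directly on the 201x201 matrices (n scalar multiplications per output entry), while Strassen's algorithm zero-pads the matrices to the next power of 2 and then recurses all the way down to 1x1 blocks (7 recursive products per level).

Matrix multiplication for 201x201 matrices:

Strassen's algorithm requires power-of-2 dimensions. Pad 201x201 to 256x256 (next power of 2).

Standard algorithm: 201^3 = 8120601 multiplications
Strassen's algorithm: 7^(log2(256)) = 7^8 = 5764801 multiplications
Savings: 8120601 - 5764801 = 2355800 multiplications

Standard: 8120601 multiplications (201^3). Strassen: 5764801 multiplications (7^8, after padding to 256x256). Strassen reduces 8 recursive multiplications to 7 at each level.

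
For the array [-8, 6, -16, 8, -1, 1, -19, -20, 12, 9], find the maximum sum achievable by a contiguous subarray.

Using Kadane's algorithm on [-8, 6, -16, 8, -1, 1, -19, -20, 12, 9]:

Scanning through the array:
Position 1 (value 6): max_ending_here = 6, max_so_far = 6
Position 2 (value -16): max_ending_here = -10, max_so_far = 6
Position 3 (value 8): max_ending_here = 8, max_so_far = 8
Position 4 (value -1): max_ending_here = 7, max_so_far = 8
Position 5 (value 1): max_ending_here = 8, max_so_far = 8
Position 6 (value -19): max_ending_here = -11, max_so_far = 8
Position 7 (value -20): max_ending_here = -20, max_so_far = 8
Position 8 (value 12): max_ending_here = 12, max_so_far = 12
Position 9 (value 9): max_ending_here = 21, max_so_far = 21

Maximum subarray: [12, 9]
Maximum sum: 21

The maximum subarray is [12, 9] with sum 21. This subarray runs from index 8 to index 9.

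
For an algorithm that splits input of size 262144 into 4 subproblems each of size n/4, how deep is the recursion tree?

For divide and conquer with division factor 4:

Problem sizes at each level:
Level 0: 262144
Level 1: 65536
Level 2: 16384
Level 3: 4096
Level 4: 1024
Level 5: 256
Level 6: 64
Level 7: 16
Level 8: 4
Level 9: 1

The root is level 0 and the size-1 base case is level 9 (the tree spans levels 0 through 9, i.e. 10 levels counting the root), so the depth is the number of divisions: log_4(262144) = 9

The recursion tree depth is log_4(262144) = 9. At each level, the problem size is divided by 4, so it takes 9 divisions to reduce to a base case of size 1. The algorithm makes 4 recursive calls at each level.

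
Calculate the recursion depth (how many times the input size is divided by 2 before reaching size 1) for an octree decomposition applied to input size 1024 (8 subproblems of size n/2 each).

For divide and conquer with division factor 2:

Problem sizes at each level:
Level 0: 1024
Level 1: 512
Level 2: 256
Level 3: 128
Level 4: 64
Level 5: 32
Level 6: 16
Level 7: 8
Level 8: 4
Level 9: 2
Level 10: 1

The root is level 0 and the size-1 base case is level 10 (the tree spans levels 0 through 10, i.e. 11 levels counting the root), so the depth is the number of divisions: log_2(1024) = 10

The recursion tree depth is log_2(1024) = 10. At each level, the problem size is divided by 2, so it takes 10 divisions to reduce to a base case of size 1. The algorithm makes 8 recursive calls at each level.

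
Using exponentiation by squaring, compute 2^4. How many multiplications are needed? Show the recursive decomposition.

Computing 2^4 by squaring (build up from 2^1; each line after the first costs one multiplication):

2^1 = 2
2^2 = (2^1)^2 = 2^2 = 4
2^4 = (2^2)^2 = 4^2 = 16

Result: 16
Multiplications needed: 2 (2 lines after 2^1)

2^4 = 16. Using exponentiation by squaring, this requires 2 multiplications. The key idea: if the exponent is even, square the half-power; if odd, multiply by the base once.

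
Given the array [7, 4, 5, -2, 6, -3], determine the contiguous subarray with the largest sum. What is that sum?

Using Kadane's algorithm on [7, 4, 5, -2, 6, -3]:

Scanning through the array:
Position 1 (value 4): max_ending_here = 11, max_so_far = 11
Position 2 (value 5): max_ending_here = 16, max_so_far = 16
Position 3 (value -2): max_ending_here = 14, max_so_far = 16
Position 4 (value 6): max_ending_here = 20, max_so_far = 20
Position 5 (value -3): max_ending_here = 17, max_so_far = 20

Maximum subarray: [7, 4, 5, -2, 6]
Maximum sum: 20

The maximum subarray is [7, 4, 5, -2, 6] with sum 20. This subarray runs from index 0 to index 4.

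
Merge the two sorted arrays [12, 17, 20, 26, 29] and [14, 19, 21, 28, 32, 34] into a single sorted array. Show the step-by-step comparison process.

Merging process:

Compare 12 vs 14: take 12 from left. Merged: [12]
Compare 17 vs 14: take 14 from right. Merged: [12, 14]
Compare 17 vs 19: take 17 from left. Merged: [12, 14, 17]
Compare 20 vs 19: take 19 from right. Merged: [12, 14, 17, 19]
Compare 20 vs 21: take 20 from left. Merged: [12, 14, 17, 19, 20]
Compare 26 vs 21: take 21 from right. Merged: [12, 14, 17, 19, 20, 21]
Compare 26 vs 28: take 26 from left. Merged: [12, 14, 17, 19, 20, 21, 26]
Compare 29 vs 28: take 28 from right. Merged: [12, 14, 17, 19, 20, 21, 26, 28]
Compare 29 vs 32: take 29 from left. Merged: [12, 14, 17, 19, 20, 21, 26, 28, 29]
Append remaining from right: [32, 34]. Merged: [12, 14, 17, 19, 20, 21, 26, 28, 29, 32, 34]

Final merged array: [12, 14, 17, 19, 20, 21, 26, 28, 29, 32, 34]
Total comparisons: 9

The merged array is [12, 14, 17, 19, 20, 21, 26, 28, 29, 32, 34], requiring 9 comparisons. The merge step runs in O(n) time where n is the total number of elements.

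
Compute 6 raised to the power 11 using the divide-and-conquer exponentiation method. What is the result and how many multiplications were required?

Computing 6^11 by squaring (build up from 6^1; each line after the first costs one multiplication):

6^1 = 6
6^2 = (6^1)^2 = 6^2 = 36
6^4 = (6^2)^2 = 36^2 = 1296
6^5 = 6 * 6^4 = 6 * 1296 = 7776
6^10 = (6^5)^2 = 7776^2 = 60466176
6^11 = 6 * 6^10 = 6 * 60466176 = 362797056

Result: 362797056
Multiplications needed: 5 (5 lines after 6^1)

6^11 = 362797056. Using exponentiation by squaring, this requires 5 multiplications. The key idea: if the exponent is even, square the half-power; if odd, multiply by the base once.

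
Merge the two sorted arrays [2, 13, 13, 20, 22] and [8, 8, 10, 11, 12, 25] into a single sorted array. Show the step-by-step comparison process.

Merging process:

Compare 2 vs 8: take 2 from left. Merged: [2]
Compare 13 vs 8: take 8 from right. Merged: [2, 8]
Compare 13 vs 8: take 8 from right. Merged: [2, 8, 8]
Compare 13 vs 10: take 10 from right. Merged: [2, 8, 8, 10]
Compare 13 vs 11: take 11 from right. Merged: [2, 8, 8, 10, 11]
Compare 13 vs 12: take 12 from right. Merged: [2, 8, 8, 10, 11, 12]
Compare 13 vs 25: take 13 from left. Merged: [2, 8, 8, 10, 11, 12, 13]
Compare 13 vs 25: take 13 from left. Merged: [2, 8, 8, 10, 11, 12, 13, 13]
Compare 20 vs 25: take 20 from left. Merged: [2, 8, 8, 10, 11, 12, 13, 13, 20]
Compare 22 vs 25: take 22 from left. Merged: [2, 8, 8, 10, 11, 12, 13, 13, 20, 22]
Append remaining from right: [25]. Merged: [2, 8, 8, 10, 11, 12, 13, 13, 20, 22, 25]

Final merged array: [2, 8, 8, 10, 11, 12, 13, 13, 20, 22, 25]
Total comparisons: 10

The merged array is [2, 8, 8, 10, 11, 12, 13, 13, 20, 22, 25], requiring 10 comparisons. The merge step runs in O(n) time where n is the total number of elements.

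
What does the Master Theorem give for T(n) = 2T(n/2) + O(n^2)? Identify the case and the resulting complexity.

Master Theorem for T(n) = 2T(n/2) + O(n^2):

a = 2, b = 2, c = 2
log_b(a) = log_2(2) = 1.0000

Case 3: c = 2 > log_2(2) = 1.0000
T(n) = O(n^2) = O(n^2)

For T(n) = 2T(n/2) + O(n^2): log_2(2) = 1.0000. This is Case 3 of the Master Theorem (c > log_b(a), work dominated by root), giving O(n^2).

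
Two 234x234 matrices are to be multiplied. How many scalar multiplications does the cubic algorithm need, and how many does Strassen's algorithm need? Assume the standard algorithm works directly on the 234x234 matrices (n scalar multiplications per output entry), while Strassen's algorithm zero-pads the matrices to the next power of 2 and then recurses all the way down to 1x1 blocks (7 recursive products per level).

Matrix multiplication for 234x234 matrices:

Strassen's algorithm requires power-of-2 dimensions. Pad 234x234 to 256x256 (next power of 2).

Standard algorithm: 234^3 = 12812904 multiplications
Strassen's algorithm: 7^(log2(256)) = 7^8 = 5764801 multiplications
Savings: 12812904 - 5764801 = 7048103 multiplications

Standard: 12812904 multiplications (234^3). Strassen: 5764801 multiplications (7^8, after padding to 256x256). Strassen reduces 8 recursive multiplications to 7 at each level.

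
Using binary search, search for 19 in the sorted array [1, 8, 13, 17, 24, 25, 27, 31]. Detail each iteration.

Binary search for 19 in [1, 8, 13, 17, 24, 25, 27, 31]:

lo=0, hi=7, mid=3, arr[mid]=17 -> 17 < 19, search right half
lo=4, hi=7, mid=5, arr[mid]=25 -> 25 > 19, search left half
lo=4, hi=4, mid=4, arr[mid]=24 -> 24 > 19, search left half
lo=4 > hi=3, target 19 not found

Binary search determines that 19 is not in the array after 3 comparisons. The search space was exhausted without finding the target.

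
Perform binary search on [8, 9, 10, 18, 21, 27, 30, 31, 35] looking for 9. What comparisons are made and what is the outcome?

Binary search for 9 in [8, 9, 10, 18, 21, 27, 30, 31, 35]:

lo=0, hi=8, mid=4, arr[mid]=21 -> 21 > 9, search left half
lo=0, hi=3, mid=1, arr[mid]=9 -> Found target at index 1!

Binary search finds 9 at index 1 after 2 comparisons. The search repeatedly halves the search space by comparing with the middle element.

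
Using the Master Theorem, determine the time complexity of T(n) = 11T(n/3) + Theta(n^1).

Master Theorem for T(n) = 11T(n/3) + O(n^1):

a = 11, b = 3, c = 1
log_b(a) = log_3(11) = 2.1827

Case 1: c = 1 < log_3(11) = 2.1827
T(n) = O(n^(log_3 11))

For T(n) = 11T(n/3) + O(n^1): log_3(11) = 2.1827. This is Case 1 of the Master Theorem (c < log_b(a), work dominated by leaves), giving O(n^(log_3 11)).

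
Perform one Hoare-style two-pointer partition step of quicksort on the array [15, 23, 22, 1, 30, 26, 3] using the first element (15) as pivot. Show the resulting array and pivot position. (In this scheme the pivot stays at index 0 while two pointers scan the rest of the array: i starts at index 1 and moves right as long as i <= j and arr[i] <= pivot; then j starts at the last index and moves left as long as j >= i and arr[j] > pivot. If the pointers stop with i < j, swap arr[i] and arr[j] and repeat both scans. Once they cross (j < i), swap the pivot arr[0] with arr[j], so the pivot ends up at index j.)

Hoare-style two-pointer partition with pivot = 15:

Initial array: [15, 23, 22, 1, 30, 26, 3]

Pointers start at i = 1, j = 6.
i stops at index 1 (arr[1]=23 > 15), j stops at index 6 (arr[6]=3 <= 15): swap arr[1] and arr[6], array becomes [15, 3, 22, 1, 30, 26, 23]
i stops at index 2 (arr[2]=22 > 15), j stops at index 3 (arr[3]=1 <= 15): swap arr[2] and arr[3], array becomes [15, 3, 1, 22, 30, 26, 23]
i ends at 3, j ends at 2: the pointers have crossed (j < i), so scanning stops.

Swap pivot arr[0] with arr[2] to place pivot at position 2: [1, 3, 15, 22, 30, 26, 23]
Pivot position: 2

After partitioning with pivot 15, the array becomes [1, 3, 15, 22, 30, 26, 23]. The pivot is placed at index 2. All elements to the left of the pivot are <= 15, and all elements to the right are > 15.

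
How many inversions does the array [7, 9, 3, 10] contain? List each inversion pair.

Finding inversions in [7, 9, 3, 10]:

(0, 2): arr[0]=7 > arr[2]=3
(1, 2): arr[1]=9 > arr[2]=3

Total inversions: 2

The array has 2 inversion(s): (0,2), (1,2). Each pair (i,j) satisfies i < j and arr[i] > arr[j].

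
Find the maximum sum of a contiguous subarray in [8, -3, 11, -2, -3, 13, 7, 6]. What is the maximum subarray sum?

Using Kadane's algorithm on [8, -3, 11, -2, -3, 13, 7, 6]:

Scanning through the array:
Position 1 (value -3): max_ending_here = 5, max_so_far = 8
Position 2 (value 11): max_ending_here = 16, max_so_far = 16
Position 3 (value -2): max_ending_here = 14, max_so_far = 16
Position 4 (value -3): max_ending_here = 11, max_so_far = 16
Position 5 (value 13): max_ending_here = 24, max_so_far = 24
Position 6 (value 7): max_ending_here = 31, max_so_far = 31
Position 7 (value 6): max_ending_here = 37, max_so_far = 37

Maximum subarray: [8, -3, 11, -2, -3, 13, 7, 6]
Maximum sum: 37

The maximum subarray is [8, -3, 11, -2, -3, 13, 7, 6] with sum 37. This subarray runs from index 0 to index 7.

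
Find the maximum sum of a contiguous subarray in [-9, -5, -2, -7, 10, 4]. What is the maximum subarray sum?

Using Kadane's algorithm on [-9, -5, -2, -7, 10, 4]:

Scanning through the array:
Position 1 (value -5): max_ending_here = -5, max_so_far = -5
Position 2 (value -2): max_ending_here = -2, max_so_far = -2
Position 3 (value -7): max_ending_here = -7, max_so_far = -2
Position 4 (value 10): max_ending_here = 10, max_so_far = 10
Position 5 (value 4): max_ending_here = 14, max_so_far = 14

Maximum subarray: [10, 4]
Maximum sum: 14

The maximum subarray is [10, 4] with sum 14. This subarray runs from index 4 to index 5.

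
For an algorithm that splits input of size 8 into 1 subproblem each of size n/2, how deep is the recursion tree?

For divide and conquer with division factor 2:

Problem sizes at each level:
Level 0: 8
Level 1: 4
Level 2: 2
Level 3: 1

The root is level 0 and the size-1 base case is level 3 (the tree spans levels 0 through 3, i.e. 4 levels counting the root), so the depth is the number of divisions: log_2(8) = 3

The recursion tree depth is log_2(8) = 3. At each level, the problem size is divided by 2, so it takes 3 divisions to reduce to a base case of size 1. The algorithm makes 1 recursive call at each level.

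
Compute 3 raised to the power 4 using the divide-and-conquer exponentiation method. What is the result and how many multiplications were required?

Computing 3^4 by squaring (build up from 3^1; each line after the first costs one multiplication):

3^1 = 3
3^2 = (3^1)^2 = 3^2 = 9
3^4 = (3^2)^2 = 9^2 = 81

Result: 81
Multiplications needed: 2 (2 lines after 3^1)

3^4 = 81. Using exponentiation by squaring, this requires 2 multiplications. The key idea: if the exponent is even, square the half-power; if odd, multiply by the base once.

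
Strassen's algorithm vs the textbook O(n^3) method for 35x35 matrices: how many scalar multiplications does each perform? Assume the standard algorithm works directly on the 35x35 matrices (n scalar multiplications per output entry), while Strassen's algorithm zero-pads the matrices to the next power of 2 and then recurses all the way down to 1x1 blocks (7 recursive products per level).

Matrix multiplication for 35x35 matrices:

Strassen's algorithm requires power-of-2 dimensions. Pad 35x35 to 64x64 (next power of 2).

Standard algorithm: 35^3 = 42875 multiplications
Strassen's algorithm: 7^(log2(64)) = 7^6 = 117649 multiplications
Difference: 42875 - 117649 = -74774 (Strassen uses MORE here due to padding overhead — for small or just-over-power-of-2 n, padding can outweigh the per-level savings)

Standard: 42875 multiplications (35^3). Strassen: 117649 multiplications (7^6, after padding to 64x64). Strassen reduces 8 recursive multiplications to 7 at each level.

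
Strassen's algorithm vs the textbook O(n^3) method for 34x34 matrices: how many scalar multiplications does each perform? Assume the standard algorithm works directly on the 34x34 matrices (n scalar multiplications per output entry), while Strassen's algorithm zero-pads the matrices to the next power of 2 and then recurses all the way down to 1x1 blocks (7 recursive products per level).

Matrix multiplication for 34x34 matrices:

Strassen's algorithm requires power-of-2 dimensions. Pad 34x34 to 64x64 (next power of 2).

Standard algorithm: 34^3 = 39304 multiplications
Strassen's algorithm: 7^(log2(64)) = 7^6 = 117649 multiplications
Difference: 39304 - 117649 = -78345 (Strassen uses MORE here due to padding overhead — for small or just-over-power-of-2 n, padding can outweigh the per-level savings)

Standard: 39304 multiplications (34^3). Strassen: 117649 multiplications (7^6, after padding to 64x64). Strassen reduces 8 recursive multiplications to 7 at each level.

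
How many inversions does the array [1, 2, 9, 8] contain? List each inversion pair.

Finding inversions in [1, 2, 9, 8]:

(2, 3): arr[2]=9 > arr[3]=8

Total inversions: 1

The array has 1 inversion(s): (2,3). Each pair (i,j) satisfies i < j and arr[i] > arr[j].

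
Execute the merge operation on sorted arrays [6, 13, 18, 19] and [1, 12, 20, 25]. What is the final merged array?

Merging process:

Compare 6 vs 1: take 1 from right. Merged: [1]
Compare 6 vs 12: take 6 from left. Merged: [1, 6]
Compare 13 vs 12: take 12 from right. Merged: [1, 6, 12]
Compare 13 vs 20: take 13 from left. Merged: [1, 6, 12, 13]
Compare 18 vs 20: take 18 from left. Merged: [1, 6, 12, 13, 18]
Compare 19 vs 20: take 19 from left. Merged: [1, 6, 12, 13, 18, 19]
Append remaining from right: [20, 25]. Merged: [1, 6, 12, 13, 18, 19, 20, 25]

Final merged array: [1, 6, 12, 13, 18, 19, 20, 25]
Total comparisons: 6

The merged array is [1, 6, 12, 13, 18, 19, 20, 25], requiring 6 comparisons. The merge step runs in O(n) time where n is the total number of elements.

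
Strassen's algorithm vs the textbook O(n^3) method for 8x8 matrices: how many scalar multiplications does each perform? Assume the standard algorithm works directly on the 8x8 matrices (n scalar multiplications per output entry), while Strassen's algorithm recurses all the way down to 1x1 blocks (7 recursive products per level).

Matrix multiplication for 8x8 matrices:

Standard algorithm: 8^3 = 512 multiplications
Strassen's algorithm: 7^(log2(8)) = 7^3 = 343 multiplications
Savings: 512 - 343 = 169 multiplications

Standard: 512 multiplications (8^3). Strassen: 343 multiplications (7^3). Strassen reduces 8 recursive multiplications to 7 at each level.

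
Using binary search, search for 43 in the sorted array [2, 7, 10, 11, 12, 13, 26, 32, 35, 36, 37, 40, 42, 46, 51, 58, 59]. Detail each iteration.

Binary search for 43 in [2, 7, 10, 11, 12, 13, 26, 32, 35, 36, 37, 40, 42, 46, 51, 58, 59]:

lo=0, hi=16, mid=8, arr[mid]=35 -> 35 < 43, search right half
lo=9, hi=16, mid=12, arr[mid]=42 -> 42 < 43, search right half
lo=13, hi=16, mid=14, arr[mid]=51 -> 51 > 43, search left half
lo=13, hi=13, mid=13, arr[mid]=46 -> 46 > 43, search left half
lo=13 > hi=12, target 43 not found

Binary search determines that 43 is not in the array after 4 comparisons. The search space was exhausted without finding the target.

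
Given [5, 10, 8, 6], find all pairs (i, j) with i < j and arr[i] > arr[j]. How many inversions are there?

Finding inversions in [5, 10, 8, 6]:

(1, 2): arr[1]=10 > arr[2]=8
(1, 3): arr[1]=10 > arr[3]=6
(2, 3): arr[2]=8 > arr[3]=6

Total inversions: 3

The array has 3 inversion(s): (1,2), (1,3), (2,3). Each pair (i,j) satisfies i < j and arr[i] > arr[j].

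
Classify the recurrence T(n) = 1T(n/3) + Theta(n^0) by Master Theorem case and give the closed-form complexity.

Master Theorem for T(n) = 1T(n/3) + O(n^0):

a = 1, b = 3, c = 0
log_b(a) = log_3(1) = 0.0000

Case 2: c = 0 = log_3(1) = 0.0000
T(n) = O(n^0 log n) = O(log n)

For T(n) = 1T(n/3) + O(n^0): log_3(1) = 0.0000. This is Case 2 of the Master Theorem (c = log_b(a), equal work at all levels), giving O(log n).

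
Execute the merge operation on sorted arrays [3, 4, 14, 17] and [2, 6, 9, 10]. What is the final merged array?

Merging process:

Compare 3 vs 2: take 2 from right. Merged: [2]
Compare 3 vs 6: take 3 from left. Merged: [2, 3]
Compare 4 vs 6: take 4 from left. Merged: [2, 3, 4]
Compare 14 vs 6: take 6 from right. Merged: [2, 3, 4, 6]
Compare 14 vs 9: take 9 from right. Merged: [2, 3, 4, 6, 9]
Compare 14 vs 10: take 10 from right. Merged: [2, 3, 4, 6, 9, 10]
Append remaining from left: [14, 17]. Merged: [2, 3, 4, 6, 9, 10, 14, 17]

Final merged array: [2, 3, 4, 6, 9, 10, 14, 17]
Total comparisons: 6

The merged array is [2, 3, 4, 6, 9, 10, 14, 17], requiring 6 comparisons. The merge step runs in O(n) time where n is the total number of elements.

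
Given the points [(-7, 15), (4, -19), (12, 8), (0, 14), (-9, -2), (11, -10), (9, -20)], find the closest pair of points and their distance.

Computing all pairwise distances among 7 points:

d((-7, 15), (4, -19)) = 35.7351
d((-7, 15), (12, 8)) = 20.2485
d((-7, 15), (0, 14)) = 7.0711
d((-7, 15), (-9, -2)) = 17.1172
d((-7, 15), (11, -10)) = 30.8058
d((-7, 15), (9, -20)) = 38.4838
d((4, -19), (12, 8)) = 28.1603
d((4, -19), (0, 14)) = 33.2415
d((4, -19), (-9, -2)) = 21.4009
d((4, -19), (11, -10)) = 11.4018
d((4, -19), (9, -20)) = 5.099 <-- minimum
d((12, 8), (0, 14)) = 13.4164
d((12, 8), (-9, -2)) = 23.2594
d((12, 8), (11, -10)) = 18.0278
d((12, 8), (9, -20)) = 28.1603
d((0, 14), (-9, -2)) = 18.3576
d((0, 14), (11, -10)) = 26.4008
d((0, 14), (9, -20)) = 35.171
d((-9, -2), (11, -10)) = 21.5407
d((-9, -2), (9, -20)) = 25.4558
d((11, -10), (9, -20)) = 10.198

Closest pair: (4, -19) and (9, -20) with distance 5.099

The closest pair is (4, -19) and (9, -20) with Euclidean distance 5.099. For 7 points, brute-force pairwise comparison is shown above. For large n, the divide-and-conquer algorithm (sort by x, recurse on halves, check the dividing strip) achieves O(n log n).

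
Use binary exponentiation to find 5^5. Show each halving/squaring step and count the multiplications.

Computing 5^5 by squaring (build up from 5^1; each line after the first costs one multiplication):

5^1 = 5
5^2 = (5^1)^2 = 5^2 = 25
5^4 = (5^2)^2 = 25^2 = 625
5^5 = 5 * 5^4 = 5 * 625 = 3125

Result: 3125
Multiplications needed: 3 (3 lines after 5^1)

5^5 = 3125. Using exponentiation by squaring, this requires 3 multiplications. The key idea: if the exponent is even, square the half-power; if odd, multiply by the base once.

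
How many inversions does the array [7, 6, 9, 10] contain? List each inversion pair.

Finding inversions in [7, 6, 9, 10]:

(0, 1): arr[0]=7 > arr[1]=6

Total inversions: 1

The array has 1 inversion(s): (0,1). Each pair (i,j) satisfies i < j and arr[i] > arr[j].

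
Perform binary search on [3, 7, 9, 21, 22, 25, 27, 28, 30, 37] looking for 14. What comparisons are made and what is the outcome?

Binary search for 14 in [3, 7, 9, 21, 22, 25, 27, 28, 30, 37]:

lo=0, hi=9, mid=4, arr[mid]=22 -> 22 > 14, search left half
lo=0, hi=3, mid=1, arr[mid]=7 -> 7 < 14, search right half
lo=2, hi=3, mid=2, arr[mid]=9 -> 9 < 14, search right half
lo=3, hi=3, mid=3, arr[mid]=21 -> 21 > 14, search left half
lo=3 > hi=2, target 14 not found

Binary search determines that 14 is not in the array after 4 comparisons. The search space was exhausted without finding the target.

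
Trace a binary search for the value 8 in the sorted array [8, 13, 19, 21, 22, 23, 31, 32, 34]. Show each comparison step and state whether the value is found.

Binary search for 8 in [8, 13, 19, 21, 22, 23, 31, 32, 34]:

lo=0, hi=8, mid=4, arr[mid]=22 -> 22 > 8, search left half
lo=0, hi=3, mid=1, arr[mid]=13 -> 13 > 8, search left half
lo=0, hi=0, mid=0, arr[mid]=8 -> Found target at index 0!

Binary search finds 8 at index 0 after 3 comparisons. The search repeatedly halves the search space by comparing with the middle element.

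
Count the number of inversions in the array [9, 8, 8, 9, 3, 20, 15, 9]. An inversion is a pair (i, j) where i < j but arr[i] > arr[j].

Finding inversions in [9, 8, 8, 9, 3, 20, 15, 9]:

(0, 1): arr[0]=9 > arr[1]=8
(0, 2): arr[0]=9 > arr[2]=8
(0, 4): arr[0]=9 > arr[4]=3
(1, 4): arr[1]=8 > arr[4]=3
(2, 4): arr[2]=8 > arr[4]=3
(3, 4): arr[3]=9 > arr[4]=3
(5, 6): arr[5]=20 > arr[6]=15
(5, 7): arr[5]=20 > arr[7]=9
(6, 7): arr[6]=15 > arr[7]=9

Total inversions: 9

The array has 9 inversion(s): (0,1), (0,2), (0,4), (1,4), (2,4), (3,4), (5,6), (5,7), (6,7). Each pair (i,j) satisfies i < j and arr[i] > arr[j].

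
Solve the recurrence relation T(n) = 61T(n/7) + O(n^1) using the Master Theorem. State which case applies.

Master Theorem for T(n) = 61T(n/7) + O(n^1):

a = 61, b = 7, c = 1
log_b(a) = log_7(61) = 2.1126

Case 1: c = 1 < log_7(61) = 2.1126
T(n) = O(n^(log_7 61))

For T(n) = 61T(n/7) + O(n^1): log_7(61) = 2.1126. This is Case 1 of the Master Theorem (c < log_b(a), work dominated by leaves), giving O(n^(log_7 61)).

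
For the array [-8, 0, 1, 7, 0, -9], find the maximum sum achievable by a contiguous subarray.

Using Kadane's algorithm on [-8, 0, 1, 7, 0, -9]:

Scanning through the array:
Position 1 (value 0): max_ending_here = 0, max_so_far = 0
Position 2 (value 1): max_ending_here = 1, max_so_far = 1
Position 3 (value 7): max_ending_here = 8, max_so_far = 8
Position 4 (value 0): max_ending_here = 8, max_so_far = 8
Position 5 (value -9): max_ending_here = -1, max_so_far = 8

Maximum subarray: [0, 1, 7]
Maximum sum: 8

The maximum subarray is [0, 1, 7] with sum 8. This subarray runs from index 1 to index 3.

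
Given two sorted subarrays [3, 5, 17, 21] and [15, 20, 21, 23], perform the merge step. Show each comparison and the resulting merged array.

Merging process:

Compare 3 vs 15: take 3 from left. Merged: [3]
Compare 5 vs 15: take 5 from left. Merged: [3, 5]
Compare 17 vs 15: take 15 from right. Merged: [3, 5, 15]
Compare 17 vs 20: take 17 from left. Merged: [3, 5, 15, 17]
Compare 21 vs 20: take 20 from right. Merged: [3, 5, 15, 17, 20]
Compare 21 vs 21: take 21 from left. Merged: [3, 5, 15, 17, 20, 21]
Append remaining from right: [21, 23]. Merged: [3, 5, 15, 17, 20, 21, 21, 23]

Final merged array: [3, 5, 15, 17, 20, 21, 21, 23]
Total comparisons: 6

The merged array is [3, 5, 15, 17, 20, 21, 21, 23], requiring 6 comparisons. The merge step runs in O(n) time where n is the total number of elements.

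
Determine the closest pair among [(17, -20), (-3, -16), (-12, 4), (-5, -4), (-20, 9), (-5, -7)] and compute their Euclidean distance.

Computing all pairwise distances among 6 points:

d((17, -20), (-3, -16)) = 20.3961
d((17, -20), (-12, 4)) = 37.6431
d((17, -20), (-5, -4)) = 27.2029
d((17, -20), (-20, 9)) = 47.0106
d((17, -20), (-5, -7)) = 25.5539
d((-3, -16), (-12, 4)) = 21.9317
d((-3, -16), (-5, -4)) = 12.1655
d((-3, -16), (-20, 9)) = 30.2324
d((-3, -16), (-5, -7)) = 9.2195
d((-12, 4), (-5, -4)) = 10.6301
d((-12, 4), (-20, 9)) = 9.434
d((-12, 4), (-5, -7)) = 13.0384
d((-5, -4), (-20, 9)) = 19.8494
d((-5, -4), (-5, -7)) = 3.0 <-- minimum
d((-20, 9), (-5, -7)) = 21.9317

Closest pair: (-5, -4) and (-5, -7) with distance 3.0

The closest pair is (-5, -4) and (-5, -7) with Euclidean distance 3.0. For 6 points, brute-force pairwise comparison is shown above. For large n, the divide-and-conquer algorithm (sort by x, recurse on halves, check the dividing strip) achieves O(n log n).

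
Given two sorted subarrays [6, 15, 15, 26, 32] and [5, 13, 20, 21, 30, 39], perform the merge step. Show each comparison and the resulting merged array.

Merging process:

Compare 6 vs 5: take 5 from right. Merged: [5]
Compare 6 vs 13: take 6 from left. Merged: [5, 6]
Compare 15 vs 13: take 13 from right. Merged: [5, 6, 13]
Compare 15 vs 20: take 15 from left. Merged: [5, 6, 13, 15]
Compare 15 vs 20: take 15 from left. Merged: [5, 6, 13, 15, 15]
Compare 26 vs 20: take 20 from right. Merged: [5, 6, 13, 15, 15, 20]
Compare 26 vs 21: take 21 from right. Merged: [5, 6, 13, 15, 15, 20, 21]
Compare 26 vs 30: take 26 from left. Merged: [5, 6, 13, 15, 15, 20, 21, 26]
Compare 32 vs 30: take 30 from right. Merged: [5, 6, 13, 15, 15, 20, 21, 26, 30]
Compare 32 vs 39: take 32 from left. Merged: [5, 6, 13, 15, 15, 20, 21, 26, 30, 32]
Append remaining from right: [39]. Merged: [5, 6, 13, 15, 15, 20, 21, 26, 30, 32, 39]

Final merged array: [5, 6, 13, 15, 15, 20, 21, 26, 30, 32, 39]
Total comparisons: 10

The merged array is [5, 6, 13, 15, 15, 20, 21, 26, 30, 32, 39], requiring 10 comparisons. The merge step runs in O(n) time where n is the total number of elements.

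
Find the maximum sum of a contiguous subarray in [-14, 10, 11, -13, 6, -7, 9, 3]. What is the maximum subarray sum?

Using Kadane's algorithm on [-14, 10, 11, -13, 6, -7, 9, 3]:

Scanning through the array:
Position 1 (value 10): max_ending_here = 10, max_so_far = 10
Position 2 (value 11): max_ending_here = 21, max_so_far = 21
Position 3 (value -13): max_ending_here = 8, max_so_far = 21
Position 4 (value 6): max_ending_here = 14, max_so_far = 21
Position 5 (value -7): max_ending_here = 7, max_so_far = 21
Position 6 (value 9): max_ending_here = 16, max_so_far = 21
Position 7 (value 3): max_ending_here = 19, max_so_far = 21

Maximum subarray: [10, 11]
Maximum sum: 21

The maximum subarray is [10, 11] with sum 21. This subarray runs from index 1 to index 2.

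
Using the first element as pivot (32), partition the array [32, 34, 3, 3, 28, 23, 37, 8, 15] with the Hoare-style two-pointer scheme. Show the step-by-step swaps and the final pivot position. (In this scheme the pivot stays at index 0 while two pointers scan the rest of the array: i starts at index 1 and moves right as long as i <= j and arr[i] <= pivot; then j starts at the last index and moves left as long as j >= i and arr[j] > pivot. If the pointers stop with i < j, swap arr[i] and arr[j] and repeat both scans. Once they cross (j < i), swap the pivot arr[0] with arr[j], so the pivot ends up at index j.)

Hoare-style two-pointer partition with pivot = 32:

Initial array: [32, 34, 3, 3, 28, 23, 37, 8, 15]

Pointers start at i = 1, j = 8.
i stops at index 1 (arr[1]=34 > 32), j stops at index 8 (arr[8]=15 <= 32): swap arr[1] and arr[8], array becomes [32, 15, 3, 3, 28, 23, 37, 8, 34]
i stops at index 6 (arr[6]=37 > 32), j stops at index 7 (arr[7]=8 <= 32): swap arr[6] and arr[7], array becomes [32, 15, 3, 3, 28, 23, 8, 37, 34]
i ends at 7, j ends at 6: the pointers have crossed (j < i), so scanning stops.

Swap pivot arr[0] with arr[6] to place pivot at position 6: [8, 15, 3, 3, 28, 23, 32, 37, 34]
Pivot position: 6

After partitioning with pivot 32, the array becomes [8, 15, 3, 3, 28, 23, 32, 37, 34]. The pivot is placed at index 6. All elements to the left of the pivot are <= 32, and all elements to the right are > 32.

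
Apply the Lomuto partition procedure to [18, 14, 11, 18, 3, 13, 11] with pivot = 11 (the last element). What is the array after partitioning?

Lomuto partition with pivot = 11:

Initial array: [18, 14, 11, 18, 3, 13, 11]

arr[0]=18 > 11: no swap
arr[1]=14 > 11: no swap
arr[2]=11 <= 11: swap with position 0, array becomes [11, 14, 18, 18, 3, 13, 11]
arr[3]=18 > 11: no swap
arr[4]=3 <= 11: swap with position 1, array becomes [11, 3, 18, 18, 14, 13, 11]
arr[5]=13 > 11: no swap

Place pivot at position 2: [11, 3, 11, 18, 14, 13, 18]
Pivot position: 2

After partitioning with pivot 11, the array becomes [11, 3, 11, 18, 14, 13, 18]. The pivot is placed at index 2. All elements to the left of the pivot are <= 11, and all elements to the right are > 11.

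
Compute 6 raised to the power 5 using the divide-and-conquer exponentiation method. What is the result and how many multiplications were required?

Computing 6^5 by squaring (build up from 6^1; each line after the first costs one multiplication):

6^1 = 6
6^2 = (6^1)^2 = 6^2 = 36
6^4 = (6^2)^2 = 36^2 = 1296
6^5 = 6 * 6^4 = 6 * 1296 = 7776

Result: 7776
Multiplications needed: 3 (3 lines after 6^1)

6^5 = 7776. Using exponentiation by squaring, this requires 3 multiplications. The key idea: if the exponent is even, square the half-power; if odd, multiply by the base once.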